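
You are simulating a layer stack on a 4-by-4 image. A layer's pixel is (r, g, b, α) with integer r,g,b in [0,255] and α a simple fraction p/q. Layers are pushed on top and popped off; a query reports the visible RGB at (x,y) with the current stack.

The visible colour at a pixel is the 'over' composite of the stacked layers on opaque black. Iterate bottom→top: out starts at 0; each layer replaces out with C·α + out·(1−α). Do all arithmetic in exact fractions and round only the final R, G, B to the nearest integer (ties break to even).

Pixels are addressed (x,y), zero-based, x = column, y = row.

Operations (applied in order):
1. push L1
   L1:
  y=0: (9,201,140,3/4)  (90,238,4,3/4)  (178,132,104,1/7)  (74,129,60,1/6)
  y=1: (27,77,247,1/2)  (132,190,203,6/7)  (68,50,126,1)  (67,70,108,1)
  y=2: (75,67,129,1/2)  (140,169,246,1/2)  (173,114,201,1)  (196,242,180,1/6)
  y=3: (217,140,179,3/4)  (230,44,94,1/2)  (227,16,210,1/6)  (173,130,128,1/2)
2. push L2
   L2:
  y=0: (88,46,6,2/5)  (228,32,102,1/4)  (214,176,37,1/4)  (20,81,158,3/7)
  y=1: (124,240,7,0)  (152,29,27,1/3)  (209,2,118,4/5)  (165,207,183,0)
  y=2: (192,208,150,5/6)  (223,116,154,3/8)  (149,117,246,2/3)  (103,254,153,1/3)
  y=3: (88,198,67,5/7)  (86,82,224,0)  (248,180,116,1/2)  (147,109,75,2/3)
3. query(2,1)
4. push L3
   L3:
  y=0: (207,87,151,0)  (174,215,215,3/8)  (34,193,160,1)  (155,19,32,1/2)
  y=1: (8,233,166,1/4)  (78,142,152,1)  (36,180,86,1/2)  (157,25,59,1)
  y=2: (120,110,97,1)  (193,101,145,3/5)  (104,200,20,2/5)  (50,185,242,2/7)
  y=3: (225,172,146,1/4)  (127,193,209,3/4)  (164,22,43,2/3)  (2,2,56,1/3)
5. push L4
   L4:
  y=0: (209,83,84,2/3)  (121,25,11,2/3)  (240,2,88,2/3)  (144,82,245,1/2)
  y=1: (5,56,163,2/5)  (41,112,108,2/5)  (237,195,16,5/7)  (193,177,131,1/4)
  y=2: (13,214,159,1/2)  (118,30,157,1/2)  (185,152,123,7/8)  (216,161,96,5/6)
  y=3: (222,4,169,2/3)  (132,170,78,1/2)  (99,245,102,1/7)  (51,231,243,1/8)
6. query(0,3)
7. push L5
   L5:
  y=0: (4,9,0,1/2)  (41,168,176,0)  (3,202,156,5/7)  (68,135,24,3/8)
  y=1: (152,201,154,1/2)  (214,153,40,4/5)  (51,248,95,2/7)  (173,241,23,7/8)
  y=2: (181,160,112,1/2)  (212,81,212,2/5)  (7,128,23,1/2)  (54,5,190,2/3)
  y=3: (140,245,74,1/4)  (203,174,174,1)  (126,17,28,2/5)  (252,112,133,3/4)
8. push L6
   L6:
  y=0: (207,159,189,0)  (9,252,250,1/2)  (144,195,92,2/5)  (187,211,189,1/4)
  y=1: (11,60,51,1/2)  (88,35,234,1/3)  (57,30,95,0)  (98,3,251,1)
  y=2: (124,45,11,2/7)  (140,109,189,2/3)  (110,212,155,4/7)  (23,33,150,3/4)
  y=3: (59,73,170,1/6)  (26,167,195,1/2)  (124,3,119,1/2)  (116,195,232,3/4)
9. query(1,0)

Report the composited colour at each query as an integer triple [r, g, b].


(2,1) stack=L1,L2; from [0,0,0]:
+L1 (α=1) → [68, 50, 126]
+L2 (α=4/5) → [904/5, 58/5, 598/5]
= [181, 12, 120]

(0,3) stack=L1,L2,L3,L4; from [0,0,0]:
+L1 (α=3/4) → [651/4, 105, 537/4]
+L2 (α=5/7) → [1531/14, 1200/7, 1207/14]
+L3 (α=1/4) → [7743/56, 1201/7, 5665/56]
+L4 (α=2/3) → [10869/56, 419/7, 24593/168]
rounded: [194, 60, 146]

at x=1,y=0 over L1,L2,L3,L4,L5,L6:
+L1 (α=3/4) → [135/2, 357/2, 3]
+L2 (α=1/4) → [861/8, 1135/8, 111/4]
+L3 (α=3/8) → [8481/64, 10835/64, 3135/32]
+L4 (α=2/3) → [23969/192, 14035/192, 3839/96]
+L5 (α=0) → [23969/192, 14035/192, 3839/96]
+L6 (α=1/2) → [25697/384, 62419/384, 27839/192]
= [67, 163, 145]


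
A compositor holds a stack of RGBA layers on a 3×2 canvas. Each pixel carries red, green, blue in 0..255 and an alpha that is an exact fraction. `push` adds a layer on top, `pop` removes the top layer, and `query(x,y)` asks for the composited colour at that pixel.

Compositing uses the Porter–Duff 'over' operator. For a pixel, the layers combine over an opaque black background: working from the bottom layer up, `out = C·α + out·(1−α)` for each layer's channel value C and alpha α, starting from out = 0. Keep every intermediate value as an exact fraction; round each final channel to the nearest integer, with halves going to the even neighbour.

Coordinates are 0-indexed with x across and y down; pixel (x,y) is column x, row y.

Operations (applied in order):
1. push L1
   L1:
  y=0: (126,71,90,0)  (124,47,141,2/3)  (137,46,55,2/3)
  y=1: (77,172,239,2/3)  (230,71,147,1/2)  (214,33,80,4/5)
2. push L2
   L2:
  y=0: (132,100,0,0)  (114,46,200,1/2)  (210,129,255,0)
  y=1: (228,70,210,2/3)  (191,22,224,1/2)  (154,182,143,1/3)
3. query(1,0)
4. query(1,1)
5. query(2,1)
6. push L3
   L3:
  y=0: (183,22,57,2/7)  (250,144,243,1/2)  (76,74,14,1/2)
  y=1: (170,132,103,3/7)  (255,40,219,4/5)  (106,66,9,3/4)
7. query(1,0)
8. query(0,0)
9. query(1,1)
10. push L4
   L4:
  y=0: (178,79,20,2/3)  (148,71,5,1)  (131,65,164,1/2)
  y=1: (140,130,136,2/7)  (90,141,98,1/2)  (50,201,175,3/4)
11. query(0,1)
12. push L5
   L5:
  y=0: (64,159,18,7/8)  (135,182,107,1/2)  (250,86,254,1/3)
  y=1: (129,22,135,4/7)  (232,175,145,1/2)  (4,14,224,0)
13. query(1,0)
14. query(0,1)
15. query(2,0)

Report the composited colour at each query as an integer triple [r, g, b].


at x=1,y=0 over L1,L2:
L1 α=2/3: [248/3, 94/3, 94]
L2 α=1/2: [295/3, 116/3, 147]
→ [98, 39, 147]

(1,1) stack=L1,L2; from [0,0,0]:
L1 α=1/2: [115, 71/2, 147/2]
L2 α=1/2: [153, 115/4, 595/4]
→ [153, 29, 149]

(2,1) stack=L1,L2; from [0,0,0]:
L1 α=4/5: [856/5, 132/5, 64]
L2 α=1/3: [2482/15, 1174/15, 271/3]
rounded: [165, 78, 90]

(1,0) stack=L1,L2,L3; from [0,0,0]:
+L1 (α=2/3) → [248/3, 94/3, 94]
+L2 (α=1/2) → [295/3, 116/3, 147]
+L3 (α=1/2) → [1045/6, 274/3, 195]
= [174, 91, 195]

at x=0,y=0 over L1,L2,L3:
+L1 (α=0) → [0, 0, 0]
+L2 (α=0) → [0, 0, 0]
+L3 (α=2/7) → [366/7, 44/7, 114/7]
rounded: [52, 6, 16]

(1,1) stack=L1,L2,L3; from [0,0,0]:
after L1 α=1/2: [115, 71/2, 147/2]
after L2 α=1/2: [153, 115/4, 595/4]
after L3 α=4/5: [1173/5, 151/4, 4099/20]
→ [235, 38, 205]

query (0,1) [L1,L2,L3,L4] — begin 0,0,0
after L1 α=2/3: [154/3, 344/3, 478/3]
after L2 α=2/3: [1522/9, 764/9, 1738/9]
after L3 α=3/7: [10678/63, 6620/63, 9733/63]
after L4 α=2/7: [71030/441, 49480/441, 65801/441]
rounded: [161, 112, 149]

query (1,0) [L1,L2,L3,L4,L5] — begin 0,0,0
after L1 α=2/3: [248/3, 94/3, 94]
after L2 α=1/2: [295/3, 116/3, 147]
after L3 α=1/2: [1045/6, 274/3, 195]
after L4 α=1: [148, 71, 5]
after L5 α=1/2: [283/2, 253/2, 56]
rounded: [142, 126, 56]

at x=0,y=1 over L1,L2,L3,L4,L5:
+L1 (α=2/3) → [154/3, 344/3, 478/3]
+L2 (α=2/3) → [1522/9, 764/9, 1738/9]
+L3 (α=3/7) → [10678/63, 6620/63, 9733/63]
+L4 (α=2/7) → [71030/441, 49480/441, 65801/441]
+L5 (α=4/7) → [146882/1029, 62416/1029, 145181/1029]
rounded: [143, 61, 141]

(2,0) stack=L1,L2,L3,L4,L5; from [0,0,0]:
+L1 (α=2/3) → [274/3, 92/3, 110/3]
+L2 (α=0) → [274/3, 92/3, 110/3]
+L3 (α=1/2) → [251/3, 157/3, 76/3]
+L4 (α=1/2) → [322/3, 176/3, 284/3]
+L5 (α=1/3) → [1394/9, 610/9, 1330/9]
rounded: [155, 68, 148]


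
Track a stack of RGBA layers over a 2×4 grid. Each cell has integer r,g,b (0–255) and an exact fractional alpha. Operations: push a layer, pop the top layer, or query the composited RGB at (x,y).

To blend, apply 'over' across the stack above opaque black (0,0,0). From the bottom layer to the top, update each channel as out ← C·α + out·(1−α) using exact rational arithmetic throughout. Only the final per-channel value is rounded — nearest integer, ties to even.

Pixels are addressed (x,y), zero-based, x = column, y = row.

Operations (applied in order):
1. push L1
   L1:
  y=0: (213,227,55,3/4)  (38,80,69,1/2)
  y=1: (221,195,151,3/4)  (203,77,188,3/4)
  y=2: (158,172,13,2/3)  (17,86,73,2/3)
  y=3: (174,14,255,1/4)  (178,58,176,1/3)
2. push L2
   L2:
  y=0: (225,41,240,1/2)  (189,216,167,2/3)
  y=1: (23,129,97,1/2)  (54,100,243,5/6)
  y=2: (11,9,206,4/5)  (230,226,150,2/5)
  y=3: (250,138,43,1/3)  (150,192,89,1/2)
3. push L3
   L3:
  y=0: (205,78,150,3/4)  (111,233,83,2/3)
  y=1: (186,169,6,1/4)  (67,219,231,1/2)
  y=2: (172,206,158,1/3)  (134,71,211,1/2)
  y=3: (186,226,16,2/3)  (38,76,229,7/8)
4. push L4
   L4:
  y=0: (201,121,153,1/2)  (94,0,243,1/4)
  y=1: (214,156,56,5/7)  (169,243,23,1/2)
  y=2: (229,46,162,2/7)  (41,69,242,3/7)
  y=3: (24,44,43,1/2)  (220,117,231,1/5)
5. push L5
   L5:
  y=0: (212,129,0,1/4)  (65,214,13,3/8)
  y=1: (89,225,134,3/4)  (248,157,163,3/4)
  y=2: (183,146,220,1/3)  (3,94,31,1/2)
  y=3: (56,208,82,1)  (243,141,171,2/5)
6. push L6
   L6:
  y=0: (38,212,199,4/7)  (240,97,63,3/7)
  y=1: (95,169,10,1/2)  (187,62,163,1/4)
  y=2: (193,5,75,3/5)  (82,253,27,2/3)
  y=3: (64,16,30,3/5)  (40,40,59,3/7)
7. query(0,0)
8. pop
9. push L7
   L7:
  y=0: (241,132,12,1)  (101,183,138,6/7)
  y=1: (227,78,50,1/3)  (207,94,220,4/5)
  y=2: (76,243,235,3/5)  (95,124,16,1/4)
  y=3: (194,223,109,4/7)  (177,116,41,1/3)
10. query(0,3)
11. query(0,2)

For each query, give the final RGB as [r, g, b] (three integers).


at x=0,y=0 over L1,L2,L3,L4,L5,L6:
after L1 α=3/4: [639/4, 681/4, 165/4]
after L2 α=1/2: [1539/8, 845/8, 1125/8]
after L3 α=3/4: [6459/32, 2717/32, 4725/32]
after L4 α=1/2: [12891/64, 6589/64, 9621/64]
after L5 α=1/4: [52241/256, 28023/256, 28863/256]
after L6 α=4/7: [195635/1792, 301157/1792, 290365/1792]
→ [109, 168, 162]

(0,3) stack=L1,L2,L3,L4,L5,L7; from [0,0,0]:
after L1 α=1/4: [87/2, 7/2, 255/4]
after L2 α=1/3: [337/3, 145/3, 341/6]
after L3 α=2/3: [1453/9, 1501/9, 533/18]
after L4 α=1/2: [1669/18, 1897/18, 1307/36]
after L5 α=1: [56, 208, 82]
after L7 α=4/7: [944/7, 1516/7, 682/7]
→ [135, 217, 97]

(0,2) stack=L1,L2,L3,L4,L5,L7; from [0,0,0]:
+L1 (α=2/3) → [316/3, 344/3, 26/3]
+L2 (α=4/5) → [448/15, 452/15, 2498/15]
+L3 (α=1/3) → [3476/45, 3994/45, 7366/45]
+L4 (α=2/7) → [7598/63, 4822/63, 10282/63]
+L5 (α=1/3) → [26725/189, 18842/189, 34424/189]
+L7 (α=3/5) → [96542/945, 35093/189, 202093/945]
rounded: [102, 186, 214]


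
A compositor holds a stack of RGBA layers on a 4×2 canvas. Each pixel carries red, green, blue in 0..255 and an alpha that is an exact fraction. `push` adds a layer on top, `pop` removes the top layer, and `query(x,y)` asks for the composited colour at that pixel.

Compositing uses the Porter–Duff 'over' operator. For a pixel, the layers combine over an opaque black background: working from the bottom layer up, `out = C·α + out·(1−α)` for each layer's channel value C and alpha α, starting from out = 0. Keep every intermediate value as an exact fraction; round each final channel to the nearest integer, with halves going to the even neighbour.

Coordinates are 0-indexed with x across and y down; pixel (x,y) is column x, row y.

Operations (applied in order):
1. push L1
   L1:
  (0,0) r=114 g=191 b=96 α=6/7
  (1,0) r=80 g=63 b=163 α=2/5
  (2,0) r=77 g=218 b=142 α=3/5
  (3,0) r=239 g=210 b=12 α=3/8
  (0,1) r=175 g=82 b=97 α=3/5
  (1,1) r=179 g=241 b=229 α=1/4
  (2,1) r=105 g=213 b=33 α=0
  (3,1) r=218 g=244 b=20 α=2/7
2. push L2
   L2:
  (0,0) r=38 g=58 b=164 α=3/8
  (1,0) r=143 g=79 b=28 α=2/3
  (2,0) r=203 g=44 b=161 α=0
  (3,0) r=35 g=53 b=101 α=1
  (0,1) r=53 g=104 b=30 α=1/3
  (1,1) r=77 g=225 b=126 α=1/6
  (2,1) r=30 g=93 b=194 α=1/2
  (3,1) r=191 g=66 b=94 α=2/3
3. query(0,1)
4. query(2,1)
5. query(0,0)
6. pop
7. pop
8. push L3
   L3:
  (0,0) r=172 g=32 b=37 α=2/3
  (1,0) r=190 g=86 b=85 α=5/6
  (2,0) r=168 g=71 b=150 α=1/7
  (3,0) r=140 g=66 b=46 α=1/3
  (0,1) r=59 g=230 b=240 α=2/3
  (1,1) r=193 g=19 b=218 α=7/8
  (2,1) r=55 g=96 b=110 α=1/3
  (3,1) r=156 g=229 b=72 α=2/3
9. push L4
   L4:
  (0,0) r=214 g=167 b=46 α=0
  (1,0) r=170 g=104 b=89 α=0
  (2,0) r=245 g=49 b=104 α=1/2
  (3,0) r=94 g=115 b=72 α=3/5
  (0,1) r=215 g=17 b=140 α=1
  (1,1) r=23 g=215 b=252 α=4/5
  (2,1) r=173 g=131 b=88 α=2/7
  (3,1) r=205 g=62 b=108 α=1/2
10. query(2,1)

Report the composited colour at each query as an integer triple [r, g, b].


at x=0,y=1 over L1,L2:
+L1 (α=3/5) → [105, 246/5, 291/5]
+L2 (α=1/3) → [263/3, 1012/15, 244/5]
rounded: [88, 67, 49]

(2,1) stack=L1,L2; from [0,0,0]:
+L1 (α=0) → [0, 0, 0]
+L2 (α=1/2) → [15, 93/2, 97]
rounded: [15, 46, 97]

query (0,0) [L1,L2] — begin 0,0,0
+L1 (α=6/7) → [684/7, 1146/7, 576/7]
+L2 (α=3/8) → [2109/28, 1737/14, 1581/14]
= [75, 124, 113]

(2,1) stack=L3,L4; from [0,0,0]:
after L3 α=1/3: [55/3, 32, 110/3]
after L4 α=2/7: [1313/21, 422/7, 154/3]
→ [63, 60, 51]


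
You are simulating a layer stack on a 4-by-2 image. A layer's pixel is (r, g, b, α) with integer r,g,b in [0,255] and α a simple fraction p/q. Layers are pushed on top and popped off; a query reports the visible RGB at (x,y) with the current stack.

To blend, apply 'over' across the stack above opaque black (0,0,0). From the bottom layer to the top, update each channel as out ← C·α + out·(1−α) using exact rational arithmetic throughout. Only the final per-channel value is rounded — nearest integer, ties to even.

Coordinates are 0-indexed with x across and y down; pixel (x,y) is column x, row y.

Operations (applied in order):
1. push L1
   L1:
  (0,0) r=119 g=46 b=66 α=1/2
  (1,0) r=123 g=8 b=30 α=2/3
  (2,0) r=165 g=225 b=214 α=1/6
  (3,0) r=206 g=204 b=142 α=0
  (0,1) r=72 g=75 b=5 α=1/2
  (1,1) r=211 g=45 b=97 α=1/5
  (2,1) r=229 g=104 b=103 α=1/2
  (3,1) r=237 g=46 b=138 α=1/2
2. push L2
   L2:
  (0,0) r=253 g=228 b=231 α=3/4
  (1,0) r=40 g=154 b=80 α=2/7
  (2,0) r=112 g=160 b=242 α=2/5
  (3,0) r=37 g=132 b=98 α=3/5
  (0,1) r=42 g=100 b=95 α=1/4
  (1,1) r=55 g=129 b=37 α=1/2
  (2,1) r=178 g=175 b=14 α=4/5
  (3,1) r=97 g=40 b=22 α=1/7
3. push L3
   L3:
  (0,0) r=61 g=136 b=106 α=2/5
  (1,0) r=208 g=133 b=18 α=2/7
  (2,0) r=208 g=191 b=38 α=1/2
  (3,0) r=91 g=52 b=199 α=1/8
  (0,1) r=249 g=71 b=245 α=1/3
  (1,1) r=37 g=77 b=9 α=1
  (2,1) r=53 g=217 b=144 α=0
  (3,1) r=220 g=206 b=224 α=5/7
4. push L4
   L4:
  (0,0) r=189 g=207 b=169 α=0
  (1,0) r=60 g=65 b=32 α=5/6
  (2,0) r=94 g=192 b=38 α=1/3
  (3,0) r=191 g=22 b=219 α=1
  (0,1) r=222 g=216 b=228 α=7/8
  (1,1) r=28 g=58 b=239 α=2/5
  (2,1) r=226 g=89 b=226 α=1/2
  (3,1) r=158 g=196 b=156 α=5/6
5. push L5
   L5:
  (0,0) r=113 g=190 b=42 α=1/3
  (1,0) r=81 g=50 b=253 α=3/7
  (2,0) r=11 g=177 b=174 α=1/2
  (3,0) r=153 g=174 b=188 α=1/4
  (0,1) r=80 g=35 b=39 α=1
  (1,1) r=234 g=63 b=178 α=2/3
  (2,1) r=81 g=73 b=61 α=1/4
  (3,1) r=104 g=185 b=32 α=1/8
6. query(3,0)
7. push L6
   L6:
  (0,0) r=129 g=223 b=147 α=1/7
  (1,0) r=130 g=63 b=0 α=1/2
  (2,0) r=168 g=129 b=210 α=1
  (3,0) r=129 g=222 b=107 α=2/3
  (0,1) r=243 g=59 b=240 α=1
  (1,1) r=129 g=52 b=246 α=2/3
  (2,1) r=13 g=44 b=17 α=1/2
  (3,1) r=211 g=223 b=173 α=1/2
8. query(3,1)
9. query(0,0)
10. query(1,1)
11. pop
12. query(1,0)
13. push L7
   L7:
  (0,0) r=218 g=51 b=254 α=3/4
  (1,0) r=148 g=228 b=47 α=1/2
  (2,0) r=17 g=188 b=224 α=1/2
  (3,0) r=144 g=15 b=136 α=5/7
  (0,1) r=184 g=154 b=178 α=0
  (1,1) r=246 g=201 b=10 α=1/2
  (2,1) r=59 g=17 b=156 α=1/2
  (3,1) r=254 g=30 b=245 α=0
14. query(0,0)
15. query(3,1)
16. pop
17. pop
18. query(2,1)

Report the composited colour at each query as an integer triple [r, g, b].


at x=3,y=0 over L1,L2,L3,L4,L5:
L1 α=0: [0, 0, 0]
L2 α=3/5: [111/5, 396/5, 294/5]
L3 α=1/8: [154/5, 379/5, 3053/40]
L4 α=1: [191, 22, 219]
L5 α=1/4: [363/2, 60, 845/4]
= [182, 60, 211]

query (3,1) [L1,L2,L3,L4,L5,L6] — begin 0,0,0
+L1 (α=1/2) → [237/2, 23, 69]
+L2 (α=1/7) → [808/7, 178/7, 436/7]
+L3 (α=5/7) → [9316/49, 7566/49, 8712/49]
+L4 (α=5/6) → [24013/147, 27793/147, 7822/49]
+L5 (α=1/8) → [26197/168, 15839/84, 4023/28]
+L6 (α=1/2) → [61645/336, 34571/168, 8867/56]
→ [183, 206, 158]

(0,0) stack=L1,L2,L3,L4,L5,L6; from [0,0,0]:
L1 α=1/2: [119/2, 23, 33]
L2 α=3/4: [1637/8, 707/4, 363/2]
L3 α=2/5: [5887/40, 3209/20, 1513/10]
L4 α=0: [5887/40, 3209/20, 1513/10]
L5 α=1/3: [8147/60, 1703/10, 1723/15]
L6 α=1/7: [9437/70, 6224/35, 4181/35]
→ [135, 178, 119]

at x=1,y=1 over L1,L2,L3,L4,L5,L6:
after L1 α=1/5: [211/5, 9, 97/5]
after L2 α=1/2: [243/5, 69, 141/5]
after L3 α=1: [37, 77, 9]
after L4 α=2/5: [167/5, 347/5, 101]
after L5 α=2/3: [2507/15, 977/15, 457/3]
after L6 α=2/3: [6377/45, 2537/45, 1933/9]
rounded: [142, 56, 215]

(1,0) stack=L1,L2,L3,L4,L5; from [0,0,0]:
+L1 (α=2/3) → [82, 16/3, 20]
+L2 (α=2/7) → [70, 1004/21, 260/7]
+L3 (α=2/7) → [766/7, 10606/147, 1552/49]
+L4 (α=5/6) → [1433/21, 58381/882, 4696/147]
+L5 (α=3/7) → [10835/147, 182912/3087, 130357/1029]
= [74, 59, 127]

query (0,0) [L1,L2,L3,L4,L5,L7] — begin 0,0,0
L1 α=1/2: [119/2, 23, 33]
L2 α=3/4: [1637/8, 707/4, 363/2]
L3 α=2/5: [5887/40, 3209/20, 1513/10]
L4 α=0: [5887/40, 3209/20, 1513/10]
L5 α=1/3: [8147/60, 1703/10, 1723/15]
L7 α=3/4: [47387/240, 3233/40, 13153/60]
→ [197, 81, 219]

query (3,1) [L1,L2,L3,L4,L5,L7] — begin 0,0,0
after L1 α=1/2: [237/2, 23, 69]
after L2 α=1/7: [808/7, 178/7, 436/7]
after L3 α=5/7: [9316/49, 7566/49, 8712/49]
after L4 α=5/6: [24013/147, 27793/147, 7822/49]
after L5 α=1/8: [26197/168, 15839/84, 4023/28]
after L7 α=0: [26197/168, 15839/84, 4023/28]
→ [156, 189, 144]

(2,1) stack=L1,L2,L3,L4; from [0,0,0]:
L1 α=1/2: [229/2, 52, 103/2]
L2 α=4/5: [1653/10, 752/5, 43/2]
L3 α=0: [1653/10, 752/5, 43/2]
L4 α=1/2: [3913/20, 1197/10, 495/4]
= [196, 120, 124]


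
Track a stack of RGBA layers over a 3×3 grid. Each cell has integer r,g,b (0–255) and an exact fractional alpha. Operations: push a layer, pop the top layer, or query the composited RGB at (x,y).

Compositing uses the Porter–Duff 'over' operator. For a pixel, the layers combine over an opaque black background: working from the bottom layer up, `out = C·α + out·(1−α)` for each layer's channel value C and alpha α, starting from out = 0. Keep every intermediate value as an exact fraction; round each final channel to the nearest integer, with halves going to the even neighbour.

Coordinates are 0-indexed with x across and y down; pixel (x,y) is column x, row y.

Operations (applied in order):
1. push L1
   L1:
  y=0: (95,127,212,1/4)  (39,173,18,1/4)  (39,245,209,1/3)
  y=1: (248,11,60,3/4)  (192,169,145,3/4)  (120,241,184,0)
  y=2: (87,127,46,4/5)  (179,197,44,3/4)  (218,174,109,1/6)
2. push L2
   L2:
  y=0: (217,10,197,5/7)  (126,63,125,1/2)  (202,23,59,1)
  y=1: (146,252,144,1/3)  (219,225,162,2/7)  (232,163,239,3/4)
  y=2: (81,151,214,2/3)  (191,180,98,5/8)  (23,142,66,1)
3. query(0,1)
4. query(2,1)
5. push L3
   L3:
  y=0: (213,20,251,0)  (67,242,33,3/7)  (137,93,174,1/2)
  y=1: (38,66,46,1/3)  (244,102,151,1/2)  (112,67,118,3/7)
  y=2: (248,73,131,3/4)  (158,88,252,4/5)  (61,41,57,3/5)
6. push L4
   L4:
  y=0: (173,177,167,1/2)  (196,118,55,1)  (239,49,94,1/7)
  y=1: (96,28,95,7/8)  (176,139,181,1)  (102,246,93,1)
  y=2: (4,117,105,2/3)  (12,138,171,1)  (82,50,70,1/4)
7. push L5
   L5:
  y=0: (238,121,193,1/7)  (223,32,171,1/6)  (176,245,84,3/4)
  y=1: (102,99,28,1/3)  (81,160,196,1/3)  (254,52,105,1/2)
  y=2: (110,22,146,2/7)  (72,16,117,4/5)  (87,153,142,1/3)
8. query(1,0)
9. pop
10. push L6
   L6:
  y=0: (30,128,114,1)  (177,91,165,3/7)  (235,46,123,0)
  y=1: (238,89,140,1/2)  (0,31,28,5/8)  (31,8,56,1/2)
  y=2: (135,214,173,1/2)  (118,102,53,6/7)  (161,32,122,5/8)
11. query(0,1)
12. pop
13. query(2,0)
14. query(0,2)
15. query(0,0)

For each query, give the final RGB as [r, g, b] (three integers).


query (0,1) [L1,L2] — begin 0,0,0
L1 α=3/4: [186, 33/4, 45]
L2 α=1/3: [518/3, 179/2, 78]
= [173, 90, 78]

query (2,1) [L1,L2] — begin 0,0,0
+L1 (α=0) → [0, 0, 0]
+L2 (α=3/4) → [174, 489/4, 717/4]
→ [174, 122, 179]

query (1,0) [L1,L2,L3,L4,L5] — begin 0,0,0
+L1 (α=1/4) → [39/4, 173/4, 9/2]
+L2 (α=1/2) → [543/8, 425/8, 259/4]
+L3 (α=3/7) → [135/2, 1877/14, 358/7]
+L4 (α=1) → [196, 118, 55]
+L5 (α=1/6) → [401/2, 311/3, 223/3]
= [200, 104, 74]

(0,1) stack=L1,L2,L3,L4,L6; from [0,0,0]:
after L1 α=3/4: [186, 33/4, 45]
after L2 α=1/3: [518/3, 179/2, 78]
after L3 α=1/3: [1150/9, 245/3, 202/3]
after L4 α=7/8: [3599/36, 833/24, 2197/24]
after L6 α=1/2: [12167/72, 2969/48, 5557/48]
= [169, 62, 116]

query (2,0) [L1,L2,L3,L4] — begin 0,0,0
after L1 α=1/3: [13, 245/3, 209/3]
after L2 α=1: [202, 23, 59]
after L3 α=1/2: [339/2, 58, 233/2]
after L4 α=1/7: [1256/7, 397/7, 793/7]
→ [179, 57, 113]

at x=0,y=2 over L1,L2,L3,L4:
+L1 (α=4/5) → [348/5, 508/5, 184/5]
+L2 (α=2/3) → [386/5, 2018/15, 2324/15]
+L3 (α=3/4) → [2053/10, 5303/60, 8219/60]
+L4 (α=2/3) → [711/10, 19343/180, 20819/180]
= [71, 107, 116]

(0,0) stack=L1,L2,L3,L4; from [0,0,0]:
after L1 α=1/4: [95/4, 127/4, 53]
after L2 α=5/7: [2265/14, 227/14, 1091/7]
after L3 α=0: [2265/14, 227/14, 1091/7]
after L4 α=1/2: [4687/28, 2705/28, 1130/7]
→ [167, 97, 161]


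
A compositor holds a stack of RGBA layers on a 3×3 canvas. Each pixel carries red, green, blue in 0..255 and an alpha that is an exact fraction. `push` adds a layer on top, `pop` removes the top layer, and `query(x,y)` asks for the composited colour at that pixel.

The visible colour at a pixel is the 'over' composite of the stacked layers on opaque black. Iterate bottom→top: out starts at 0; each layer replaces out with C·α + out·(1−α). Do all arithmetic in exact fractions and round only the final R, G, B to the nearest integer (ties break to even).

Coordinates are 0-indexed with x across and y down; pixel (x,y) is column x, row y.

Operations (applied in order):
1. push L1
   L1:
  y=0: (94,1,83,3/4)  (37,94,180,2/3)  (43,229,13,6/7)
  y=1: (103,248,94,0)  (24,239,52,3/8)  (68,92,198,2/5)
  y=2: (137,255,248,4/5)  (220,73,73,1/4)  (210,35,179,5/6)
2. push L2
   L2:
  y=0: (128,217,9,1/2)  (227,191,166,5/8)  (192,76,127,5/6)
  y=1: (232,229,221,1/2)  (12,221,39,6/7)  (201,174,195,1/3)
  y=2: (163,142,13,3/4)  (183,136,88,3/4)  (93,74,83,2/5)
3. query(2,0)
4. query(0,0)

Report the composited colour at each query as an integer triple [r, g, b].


(2,0) stack=L1,L2; from [0,0,0]:
after L1 α=6/7: [258/7, 1374/7, 78/7]
after L2 α=5/6: [1163/7, 2017/21, 4523/42]
→ [166, 96, 108]

at x=0,y=0 over L1,L2:
+L1 (α=3/4) → [141/2, 3/4, 249/4]
+L2 (α=1/2) → [397/4, 871/8, 285/8]
→ [99, 109, 36]


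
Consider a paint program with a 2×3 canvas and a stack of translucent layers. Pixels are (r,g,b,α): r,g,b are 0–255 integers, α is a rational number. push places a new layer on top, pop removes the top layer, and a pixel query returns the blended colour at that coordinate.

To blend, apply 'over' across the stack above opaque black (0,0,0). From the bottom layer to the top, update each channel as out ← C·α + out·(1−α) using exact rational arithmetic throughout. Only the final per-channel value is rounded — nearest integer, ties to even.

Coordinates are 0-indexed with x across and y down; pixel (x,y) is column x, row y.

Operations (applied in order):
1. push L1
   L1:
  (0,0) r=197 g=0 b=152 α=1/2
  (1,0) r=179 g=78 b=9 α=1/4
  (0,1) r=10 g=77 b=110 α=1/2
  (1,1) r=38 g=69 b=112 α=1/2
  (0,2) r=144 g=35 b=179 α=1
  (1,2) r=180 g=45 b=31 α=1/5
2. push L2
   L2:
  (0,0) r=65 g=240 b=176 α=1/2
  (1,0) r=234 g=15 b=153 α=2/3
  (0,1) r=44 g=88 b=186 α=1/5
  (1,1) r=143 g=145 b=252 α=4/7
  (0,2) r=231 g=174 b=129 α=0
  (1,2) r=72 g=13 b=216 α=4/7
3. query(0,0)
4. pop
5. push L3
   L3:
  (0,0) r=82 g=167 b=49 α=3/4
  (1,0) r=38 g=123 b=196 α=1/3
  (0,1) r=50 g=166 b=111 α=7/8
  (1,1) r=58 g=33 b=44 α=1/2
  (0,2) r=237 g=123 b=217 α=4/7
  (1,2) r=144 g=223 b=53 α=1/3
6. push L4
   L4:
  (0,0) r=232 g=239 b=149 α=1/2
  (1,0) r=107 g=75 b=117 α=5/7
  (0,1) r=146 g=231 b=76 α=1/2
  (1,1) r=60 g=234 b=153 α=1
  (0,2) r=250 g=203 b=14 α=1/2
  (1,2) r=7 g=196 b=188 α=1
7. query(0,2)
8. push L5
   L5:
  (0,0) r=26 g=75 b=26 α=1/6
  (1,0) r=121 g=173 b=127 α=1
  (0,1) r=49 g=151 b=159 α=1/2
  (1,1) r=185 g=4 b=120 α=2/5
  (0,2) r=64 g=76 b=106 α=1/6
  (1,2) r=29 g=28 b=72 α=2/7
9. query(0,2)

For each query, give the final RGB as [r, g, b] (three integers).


at x=0,y=0 over L1,L2:
L1 α=1/2: [197/2, 0, 76]
L2 α=1/2: [327/4, 120, 126]
= [82, 120, 126]

(0,2) stack=L1,L3,L4; from [0,0,0]:
after L1 α=1: [144, 35, 179]
after L3 α=4/7: [1380/7, 597/7, 1405/7]
after L4 α=1/2: [1565/7, 1009/7, 1503/14]
= [224, 144, 107]

query (0,2) [L1,L3,L4,L5] — begin 0,0,0
+L1 (α=1) → [144, 35, 179]
+L3 (α=4/7) → [1380/7, 597/7, 1405/7]
+L4 (α=1/2) → [1565/7, 1009/7, 1503/14]
+L5 (α=1/6) → [8273/42, 1859/14, 8999/84]
→ [197, 133, 107]


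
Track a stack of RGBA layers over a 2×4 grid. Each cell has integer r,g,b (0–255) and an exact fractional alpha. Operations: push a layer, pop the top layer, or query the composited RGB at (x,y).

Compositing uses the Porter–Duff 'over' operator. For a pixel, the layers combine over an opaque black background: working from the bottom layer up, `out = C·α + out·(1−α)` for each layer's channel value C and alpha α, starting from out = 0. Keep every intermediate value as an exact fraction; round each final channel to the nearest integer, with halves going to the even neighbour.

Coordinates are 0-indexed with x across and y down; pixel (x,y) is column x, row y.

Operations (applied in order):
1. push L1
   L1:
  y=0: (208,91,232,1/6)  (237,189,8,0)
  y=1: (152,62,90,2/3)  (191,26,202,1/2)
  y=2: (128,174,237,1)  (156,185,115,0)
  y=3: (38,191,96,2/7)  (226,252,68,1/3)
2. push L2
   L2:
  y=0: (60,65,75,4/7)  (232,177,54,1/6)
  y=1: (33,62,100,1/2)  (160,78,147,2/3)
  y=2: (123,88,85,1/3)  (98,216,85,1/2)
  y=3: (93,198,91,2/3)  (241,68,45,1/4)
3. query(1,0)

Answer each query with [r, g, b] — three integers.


(1,0) stack=L1,L2; from [0,0,0]:
after L1 α=0: [0, 0, 0]
after L2 α=1/6: [116/3, 59/2, 9]
→ [39, 30, 9]


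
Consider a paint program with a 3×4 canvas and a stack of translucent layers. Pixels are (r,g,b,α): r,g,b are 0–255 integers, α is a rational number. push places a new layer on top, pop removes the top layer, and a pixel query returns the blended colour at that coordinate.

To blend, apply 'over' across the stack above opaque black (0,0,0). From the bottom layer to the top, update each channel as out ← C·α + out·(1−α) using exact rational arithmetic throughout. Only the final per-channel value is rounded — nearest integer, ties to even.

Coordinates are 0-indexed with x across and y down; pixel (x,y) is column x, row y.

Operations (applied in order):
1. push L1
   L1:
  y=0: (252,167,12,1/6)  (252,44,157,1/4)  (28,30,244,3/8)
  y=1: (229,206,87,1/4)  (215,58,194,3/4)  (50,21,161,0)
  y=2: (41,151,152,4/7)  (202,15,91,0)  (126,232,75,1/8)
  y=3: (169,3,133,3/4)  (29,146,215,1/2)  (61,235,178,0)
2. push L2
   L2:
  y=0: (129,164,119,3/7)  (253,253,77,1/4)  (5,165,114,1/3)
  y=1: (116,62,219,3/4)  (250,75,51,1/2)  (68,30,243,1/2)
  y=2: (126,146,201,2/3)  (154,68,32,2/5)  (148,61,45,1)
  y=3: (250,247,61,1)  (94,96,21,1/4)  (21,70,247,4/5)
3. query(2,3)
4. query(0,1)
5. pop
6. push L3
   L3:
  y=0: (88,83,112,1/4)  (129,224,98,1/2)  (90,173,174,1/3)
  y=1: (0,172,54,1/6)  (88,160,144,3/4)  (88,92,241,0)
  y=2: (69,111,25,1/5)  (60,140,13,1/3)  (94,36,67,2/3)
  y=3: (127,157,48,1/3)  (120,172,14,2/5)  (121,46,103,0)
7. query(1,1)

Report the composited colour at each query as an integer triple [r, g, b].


(2,3) stack=L1,L2; from [0,0,0]:
L1 α=0: [0, 0, 0]
L2 α=4/5: [84/5, 56, 988/5]
= [17, 56, 198]

at x=0,y=1 over L1,L2:
after L1 α=1/4: [229/4, 103/2, 87/4]
after L2 α=3/4: [1621/16, 475/8, 2715/16]
→ [101, 59, 170]

query (1,1) [L1,L3] — begin 0,0,0
+L1 (α=3/4) → [645/4, 87/2, 291/2]
+L3 (α=3/4) → [1701/16, 1047/8, 1155/8]
= [106, 131, 144]


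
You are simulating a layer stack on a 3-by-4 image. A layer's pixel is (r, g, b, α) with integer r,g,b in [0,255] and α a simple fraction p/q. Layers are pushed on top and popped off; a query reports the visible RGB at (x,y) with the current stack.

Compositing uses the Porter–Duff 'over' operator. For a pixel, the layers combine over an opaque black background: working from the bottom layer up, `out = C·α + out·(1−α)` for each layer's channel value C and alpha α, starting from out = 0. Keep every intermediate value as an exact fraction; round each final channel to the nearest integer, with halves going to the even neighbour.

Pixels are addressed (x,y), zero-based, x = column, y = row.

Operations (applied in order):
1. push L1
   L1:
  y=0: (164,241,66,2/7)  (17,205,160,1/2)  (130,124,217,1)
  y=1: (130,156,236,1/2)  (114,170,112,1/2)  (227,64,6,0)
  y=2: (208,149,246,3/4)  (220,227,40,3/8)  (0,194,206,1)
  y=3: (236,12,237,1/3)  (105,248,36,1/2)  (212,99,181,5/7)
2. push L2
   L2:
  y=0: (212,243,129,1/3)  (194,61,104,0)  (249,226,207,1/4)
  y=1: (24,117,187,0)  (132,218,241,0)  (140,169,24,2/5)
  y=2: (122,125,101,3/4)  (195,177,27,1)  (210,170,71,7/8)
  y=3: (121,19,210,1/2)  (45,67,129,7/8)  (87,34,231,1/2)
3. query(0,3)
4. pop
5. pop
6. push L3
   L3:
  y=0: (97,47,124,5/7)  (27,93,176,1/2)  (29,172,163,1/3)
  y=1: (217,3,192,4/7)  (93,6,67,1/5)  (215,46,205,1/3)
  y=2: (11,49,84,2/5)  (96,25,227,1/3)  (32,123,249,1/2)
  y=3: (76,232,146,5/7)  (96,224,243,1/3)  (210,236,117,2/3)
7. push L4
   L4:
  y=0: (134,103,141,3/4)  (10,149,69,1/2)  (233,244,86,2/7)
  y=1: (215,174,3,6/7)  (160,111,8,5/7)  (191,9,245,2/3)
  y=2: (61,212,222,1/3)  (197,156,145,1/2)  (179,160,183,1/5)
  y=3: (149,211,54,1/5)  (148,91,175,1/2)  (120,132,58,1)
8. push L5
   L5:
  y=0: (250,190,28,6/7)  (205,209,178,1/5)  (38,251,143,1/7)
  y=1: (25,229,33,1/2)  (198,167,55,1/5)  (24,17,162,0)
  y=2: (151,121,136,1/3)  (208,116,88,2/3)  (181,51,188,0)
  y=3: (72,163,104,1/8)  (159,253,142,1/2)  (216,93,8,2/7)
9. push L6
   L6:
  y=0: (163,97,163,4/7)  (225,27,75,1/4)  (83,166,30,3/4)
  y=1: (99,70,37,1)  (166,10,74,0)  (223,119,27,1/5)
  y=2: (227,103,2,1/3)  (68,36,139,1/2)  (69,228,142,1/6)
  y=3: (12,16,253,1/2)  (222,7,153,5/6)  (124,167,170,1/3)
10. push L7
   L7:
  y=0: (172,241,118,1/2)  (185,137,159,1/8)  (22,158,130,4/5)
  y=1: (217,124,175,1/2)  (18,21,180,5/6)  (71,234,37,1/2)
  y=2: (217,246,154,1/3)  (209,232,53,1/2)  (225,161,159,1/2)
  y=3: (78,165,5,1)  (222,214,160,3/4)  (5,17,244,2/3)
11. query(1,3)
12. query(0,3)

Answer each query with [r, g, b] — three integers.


(0,3) stack=L1,L2; from [0,0,0]:
+L1 (α=1/3) → [236/3, 4, 79]
+L2 (α=1/2) → [599/6, 23/2, 289/2]
= [100, 12, 144]

(1,3) stack=L3,L4,L5,L6,L7; from [0,0,0]:
+L3 (α=1/3) → [32, 224/3, 81]
+L4 (α=1/2) → [90, 497/6, 128]
+L5 (α=1/2) → [249/2, 2015/12, 135]
+L6 (α=5/6) → [823/4, 2435/72, 150]
+L7 (α=3/4) → [3487/16, 48659/288, 315/2]
= [218, 169, 158]

at x=0,y=3 over L3,L4,L5,L6,L7:
after L3 α=5/7: [380/7, 1160/7, 730/7]
after L4 α=1/5: [2563/35, 6117/35, 3298/35]
after L5 α=1/8: [2923/40, 1733/10, 1909/20]
after L6 α=1/2: [3403/80, 1893/20, 6969/40]
after L7 α=1: [78, 165, 5]
= [78, 165, 5]


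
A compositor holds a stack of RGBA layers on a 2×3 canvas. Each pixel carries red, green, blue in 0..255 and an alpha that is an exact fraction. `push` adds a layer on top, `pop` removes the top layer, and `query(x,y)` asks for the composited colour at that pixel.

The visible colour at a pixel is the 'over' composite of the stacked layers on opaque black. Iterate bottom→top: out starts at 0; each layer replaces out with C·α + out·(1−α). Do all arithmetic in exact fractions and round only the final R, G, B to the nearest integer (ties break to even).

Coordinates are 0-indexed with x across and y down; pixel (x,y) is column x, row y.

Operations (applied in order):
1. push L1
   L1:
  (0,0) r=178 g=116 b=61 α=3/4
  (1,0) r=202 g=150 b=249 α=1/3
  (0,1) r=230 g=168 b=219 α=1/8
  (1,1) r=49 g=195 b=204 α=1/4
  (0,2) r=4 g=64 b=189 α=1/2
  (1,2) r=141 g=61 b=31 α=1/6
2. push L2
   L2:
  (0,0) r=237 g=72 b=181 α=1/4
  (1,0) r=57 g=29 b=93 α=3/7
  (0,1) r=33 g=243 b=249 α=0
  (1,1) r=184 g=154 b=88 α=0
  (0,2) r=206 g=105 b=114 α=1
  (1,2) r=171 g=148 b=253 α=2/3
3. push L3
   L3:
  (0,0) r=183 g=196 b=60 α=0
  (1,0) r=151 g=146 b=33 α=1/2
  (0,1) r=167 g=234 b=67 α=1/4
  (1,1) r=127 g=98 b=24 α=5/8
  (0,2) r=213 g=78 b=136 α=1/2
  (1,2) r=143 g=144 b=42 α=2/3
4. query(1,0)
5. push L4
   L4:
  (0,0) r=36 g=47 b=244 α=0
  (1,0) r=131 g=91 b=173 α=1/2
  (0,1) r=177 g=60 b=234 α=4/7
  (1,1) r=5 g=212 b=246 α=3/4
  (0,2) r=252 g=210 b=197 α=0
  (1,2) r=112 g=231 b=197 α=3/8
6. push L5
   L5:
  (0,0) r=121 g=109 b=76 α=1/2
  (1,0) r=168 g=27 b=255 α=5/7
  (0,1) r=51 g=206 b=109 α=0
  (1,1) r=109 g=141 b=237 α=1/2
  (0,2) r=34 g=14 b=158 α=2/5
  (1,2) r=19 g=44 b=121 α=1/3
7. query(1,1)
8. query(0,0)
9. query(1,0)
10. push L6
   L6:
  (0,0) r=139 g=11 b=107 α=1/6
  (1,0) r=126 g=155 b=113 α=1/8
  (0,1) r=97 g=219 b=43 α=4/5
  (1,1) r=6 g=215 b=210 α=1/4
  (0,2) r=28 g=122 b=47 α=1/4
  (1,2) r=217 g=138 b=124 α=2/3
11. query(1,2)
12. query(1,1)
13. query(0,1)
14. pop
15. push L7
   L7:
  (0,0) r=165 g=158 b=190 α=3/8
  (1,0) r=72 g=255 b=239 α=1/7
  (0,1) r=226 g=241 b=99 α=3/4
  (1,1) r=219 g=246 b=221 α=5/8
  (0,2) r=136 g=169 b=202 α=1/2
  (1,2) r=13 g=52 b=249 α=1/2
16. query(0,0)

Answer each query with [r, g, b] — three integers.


query (1,0) [L1,L2,L3] — begin 0,0,0
L1 α=1/3: [202/3, 50, 83]
L2 α=3/7: [1321/21, 41, 611/7]
L3 α=1/2: [2246/21, 187/2, 421/7]
→ [107, 94, 60]

(1,1) stack=L1,L2,L3,L4,L5; from [0,0,0]:
L1 α=1/4: [49/4, 195/4, 51]
L2 α=0: [49/4, 195/4, 51]
L3 α=5/8: [2687/32, 2545/32, 273/8]
L4 α=3/4: [3167/128, 22897/128, 6177/32]
L5 α=1/2: [17119/256, 40945/256, 13761/64]
= [67, 160, 215]

query (0,0) [L1,L2,L3,L4,L5] — begin 0,0,0
after L1 α=3/4: [267/2, 87, 183/4]
after L2 α=1/4: [1275/8, 333/4, 1273/16]
after L3 α=0: [1275/8, 333/4, 1273/16]
after L4 α=0: [1275/8, 333/4, 1273/16]
after L5 α=1/2: [2243/16, 769/8, 2489/32]
= [140, 96, 78]

at x=1,y=0 over L1,L2,L3,L4,L5:
after L1 α=1/3: [202/3, 50, 83]
after L2 α=3/7: [1321/21, 41, 611/7]
after L3 α=1/2: [2246/21, 187/2, 421/7]
after L4 α=1/2: [4997/42, 369/4, 816/7]
after L5 α=5/7: [22637/147, 639/14, 10557/49]
→ [154, 46, 215]

(1,2) stack=L1,L2,L3,L4,L5,L6; from [0,0,0]:
L1 α=1/6: [47/2, 61/6, 31/6]
L2 α=2/3: [731/6, 1837/18, 3067/18]
L3 α=2/3: [2447/18, 7021/54, 4579/54]
L4 α=3/8: [18283/144, 72527/432, 54809/432]
L5 α=1/3: [19651/216, 82031/648, 80945/648]
L6 α=2/3: [113395/648, 260879/1944, 241649/1944]
rounded: [175, 134, 124]

query (1,1) [L1,L2,L3,L4,L5,L6] — begin 0,0,0
L1 α=1/4: [49/4, 195/4, 51]
L2 α=0: [49/4, 195/4, 51]
L3 α=5/8: [2687/32, 2545/32, 273/8]
L4 α=3/4: [3167/128, 22897/128, 6177/32]
L5 α=1/2: [17119/256, 40945/256, 13761/64]
L6 α=1/4: [52893/1024, 177875/1024, 54723/256]
→ [52, 174, 214]

(0,1) stack=L1,L2,L3,L4,L5,L6; from [0,0,0]:
after L1 α=1/8: [115/4, 21, 219/8]
after L2 α=0: [115/4, 21, 219/8]
after L3 α=1/4: [1013/16, 297/4, 1193/32]
after L4 α=4/7: [14367/112, 1851/28, 33531/224]
after L5 α=0: [14367/112, 1851/28, 33531/224]
after L6 α=4/5: [57823/560, 26379/140, 72059/1120]
→ [103, 188, 64]

(0,0) stack=L1,L2,L3,L4,L5,L7; from [0,0,0]:
after L1 α=3/4: [267/2, 87, 183/4]
after L2 α=1/4: [1275/8, 333/4, 1273/16]
after L3 α=0: [1275/8, 333/4, 1273/16]
after L4 α=0: [1275/8, 333/4, 1273/16]
after L5 α=1/2: [2243/16, 769/8, 2489/32]
after L7 α=3/8: [19135/128, 7637/64, 30685/256]
= [149, 119, 120]


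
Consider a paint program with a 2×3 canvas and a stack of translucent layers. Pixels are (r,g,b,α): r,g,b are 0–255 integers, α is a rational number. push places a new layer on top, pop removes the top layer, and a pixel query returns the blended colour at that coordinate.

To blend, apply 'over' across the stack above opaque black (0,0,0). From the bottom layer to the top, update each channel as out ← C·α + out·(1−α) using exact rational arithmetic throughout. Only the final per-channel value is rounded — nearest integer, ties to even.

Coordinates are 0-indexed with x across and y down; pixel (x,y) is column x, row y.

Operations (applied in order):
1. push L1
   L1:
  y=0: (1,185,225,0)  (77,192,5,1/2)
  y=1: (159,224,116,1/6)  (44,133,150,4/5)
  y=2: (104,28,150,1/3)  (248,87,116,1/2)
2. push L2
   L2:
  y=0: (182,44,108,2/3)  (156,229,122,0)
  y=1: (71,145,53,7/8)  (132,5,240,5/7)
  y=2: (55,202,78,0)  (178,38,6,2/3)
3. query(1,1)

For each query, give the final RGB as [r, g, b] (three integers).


at x=1,y=1 over L1,L2:
+L1 (α=4/5) → [176/5, 532/5, 120]
+L2 (α=5/7) → [3652/35, 1189/35, 1440/7]
rounded: [104, 34, 206]


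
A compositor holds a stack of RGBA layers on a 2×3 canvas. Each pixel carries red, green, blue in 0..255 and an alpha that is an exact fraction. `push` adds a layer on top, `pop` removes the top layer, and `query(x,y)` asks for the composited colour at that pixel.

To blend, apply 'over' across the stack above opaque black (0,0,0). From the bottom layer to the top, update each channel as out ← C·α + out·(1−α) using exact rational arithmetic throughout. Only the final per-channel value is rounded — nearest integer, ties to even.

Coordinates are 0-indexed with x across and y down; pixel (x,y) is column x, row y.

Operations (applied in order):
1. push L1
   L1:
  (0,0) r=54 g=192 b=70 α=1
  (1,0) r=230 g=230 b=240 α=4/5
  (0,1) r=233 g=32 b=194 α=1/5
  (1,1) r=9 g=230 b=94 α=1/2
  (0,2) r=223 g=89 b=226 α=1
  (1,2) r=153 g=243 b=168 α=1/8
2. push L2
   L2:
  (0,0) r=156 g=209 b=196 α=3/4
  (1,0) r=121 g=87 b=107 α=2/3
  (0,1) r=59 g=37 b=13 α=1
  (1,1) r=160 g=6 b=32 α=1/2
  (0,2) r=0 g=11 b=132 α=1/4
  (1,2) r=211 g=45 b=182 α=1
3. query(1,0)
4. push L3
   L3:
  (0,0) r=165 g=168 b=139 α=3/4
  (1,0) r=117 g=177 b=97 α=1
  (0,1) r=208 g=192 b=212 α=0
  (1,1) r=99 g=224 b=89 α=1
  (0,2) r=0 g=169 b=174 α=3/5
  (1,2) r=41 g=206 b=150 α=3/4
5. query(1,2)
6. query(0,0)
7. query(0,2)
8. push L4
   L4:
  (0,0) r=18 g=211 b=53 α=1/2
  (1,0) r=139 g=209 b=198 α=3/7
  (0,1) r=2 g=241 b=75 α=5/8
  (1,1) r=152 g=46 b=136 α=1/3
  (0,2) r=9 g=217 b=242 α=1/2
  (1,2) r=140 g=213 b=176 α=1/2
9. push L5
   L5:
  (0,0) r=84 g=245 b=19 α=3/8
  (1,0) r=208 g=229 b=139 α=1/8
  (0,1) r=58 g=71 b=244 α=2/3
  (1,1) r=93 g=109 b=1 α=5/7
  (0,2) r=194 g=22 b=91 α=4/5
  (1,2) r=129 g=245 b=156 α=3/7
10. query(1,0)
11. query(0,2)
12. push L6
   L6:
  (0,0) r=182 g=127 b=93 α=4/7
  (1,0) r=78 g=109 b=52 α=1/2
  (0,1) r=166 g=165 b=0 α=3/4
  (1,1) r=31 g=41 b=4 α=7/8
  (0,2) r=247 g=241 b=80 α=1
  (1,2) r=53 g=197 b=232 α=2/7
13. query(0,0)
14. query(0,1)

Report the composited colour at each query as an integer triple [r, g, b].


(1,0) stack=L1,L2; from [0,0,0]:
after L1 α=4/5: [184, 184, 192]
after L2 α=2/3: [142, 358/3, 406/3]
rounded: [142, 119, 135]

query (1,2) [L1,L2,L3] — begin 0,0,0
L1 α=1/8: [153/8, 243/8, 21]
L2 α=1: [211, 45, 182]
L3 α=3/4: [167/2, 663/4, 158]
→ [84, 166, 158]

at x=0,y=0 over L1,L2,L3:
+L1 (α=1) → [54, 192, 70]
+L2 (α=3/4) → [261/2, 819/4, 329/2]
+L3 (α=3/4) → [1251/8, 2835/16, 1163/8]
= [156, 177, 145]

query (0,2) [L1,L2,L3] — begin 0,0,0
L1 α=1: [223, 89, 226]
L2 α=1/4: [669/4, 139/2, 405/2]
L3 α=3/5: [669/10, 646/5, 927/5]
→ [67, 129, 185]

query (1,0) [L1,L2,L3,L4,L5] — begin 0,0,0
L1 α=4/5: [184, 184, 192]
L2 α=2/3: [142, 358/3, 406/3]
L3 α=1: [117, 177, 97]
L4 α=3/7: [885/7, 1335/7, 982/7]
L5 α=1/8: [1093/8, 391/2, 1121/8]
→ [137, 196, 140]

(0,2) stack=L1,L2,L3,L4,L5; from [0,0,0]:
+L1 (α=1) → [223, 89, 226]
+L2 (α=1/4) → [669/4, 139/2, 405/2]
+L3 (α=3/5) → [669/10, 646/5, 927/5]
+L4 (α=1/2) → [759/20, 1731/10, 2137/10]
+L5 (α=4/5) → [16279/100, 2611/50, 5777/50]
→ [163, 52, 116]

(0,0) stack=L1,L2,L3,L4,L5,L6; from [0,0,0]:
+L1 (α=1) → [54, 192, 70]
+L2 (α=3/4) → [261/2, 819/4, 329/2]
+L3 (α=3/4) → [1251/8, 2835/16, 1163/8]
+L4 (α=1/2) → [1395/16, 6211/32, 1587/16]
+L5 (α=3/8) → [11007/128, 54575/256, 8847/128]
+L6 (α=4/7) → [126205/896, 293773/1792, 74157/896]
= [141, 164, 83]

query (0,1) [L1,L2,L3,L4,L5,L6] — begin 0,0,0
after L1 α=1/5: [233/5, 32/5, 194/5]
after L2 α=1: [59, 37, 13]
after L3 α=0: [59, 37, 13]
after L4 α=5/8: [187/8, 329/2, 207/4]
after L5 α=2/3: [1115/24, 613/6, 2159/12]
after L6 α=3/4: [13067/96, 3583/24, 2159/48]
= [136, 149, 45]


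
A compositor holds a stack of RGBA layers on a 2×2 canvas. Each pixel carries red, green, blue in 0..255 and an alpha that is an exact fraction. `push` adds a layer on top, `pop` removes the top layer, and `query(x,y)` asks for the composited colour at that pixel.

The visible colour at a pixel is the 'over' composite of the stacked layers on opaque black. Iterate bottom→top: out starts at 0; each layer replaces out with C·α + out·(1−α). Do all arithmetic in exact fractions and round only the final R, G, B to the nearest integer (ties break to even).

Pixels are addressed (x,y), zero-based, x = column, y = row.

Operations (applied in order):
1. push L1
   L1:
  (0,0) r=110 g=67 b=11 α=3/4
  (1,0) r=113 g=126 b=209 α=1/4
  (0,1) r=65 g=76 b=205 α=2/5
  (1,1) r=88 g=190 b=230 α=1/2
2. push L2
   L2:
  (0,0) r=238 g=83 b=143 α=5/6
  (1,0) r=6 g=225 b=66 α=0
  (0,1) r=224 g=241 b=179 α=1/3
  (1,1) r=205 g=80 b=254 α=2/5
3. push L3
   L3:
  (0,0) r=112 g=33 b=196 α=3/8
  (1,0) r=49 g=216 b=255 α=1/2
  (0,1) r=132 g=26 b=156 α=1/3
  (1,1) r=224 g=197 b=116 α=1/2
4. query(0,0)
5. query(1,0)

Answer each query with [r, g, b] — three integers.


query (0,0) [L1,L2,L3] — begin 0,0,0
+L1 (α=3/4) → [165/2, 201/4, 33/4]
+L2 (α=5/6) → [2545/12, 1861/24, 2893/24]
+L3 (α=3/8) → [16757/96, 11681/192, 28577/192]
→ [175, 61, 149]

(1,0) stack=L1,L2,L3; from [0,0,0]:
+L1 (α=1/4) → [113/4, 63/2, 209/4]
+L2 (α=0) → [113/4, 63/2, 209/4]
+L3 (α=1/2) → [309/8, 495/4, 1229/8]
→ [39, 124, 154]
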